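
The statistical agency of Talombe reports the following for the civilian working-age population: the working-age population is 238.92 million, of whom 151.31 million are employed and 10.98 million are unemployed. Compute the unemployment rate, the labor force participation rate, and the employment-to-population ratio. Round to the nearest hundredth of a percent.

Labor force = employed + unemployed = 151.31 + 10.98 = 162.29 million.
Unemployment rate = 10.98 / 162.29 = 6.77%.
Labor force participation rate = 162.29 / 238.92 = 67.93%.
Employment-population ratio = 151.31 / 238.92 = 63.33%.

Unemployment rate ≈ 6.77%; labor force participation rate ≈ 67.93%; employment-population ratio ≈ 63.33%.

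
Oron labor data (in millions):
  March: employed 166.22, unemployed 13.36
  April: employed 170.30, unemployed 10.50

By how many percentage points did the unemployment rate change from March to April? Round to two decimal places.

The unemployment rate changed by −1.63 percentage points.

March: labor force = 166.22 + 13.36 = 179.58; u = 13.36/179.58 = 7.44%.
April: labor force = 170.30 + 10.50 = 180.80; u = 10.50/180.80 = 5.81%.
Change = 5.81% − 7.44% = −1.63 pp.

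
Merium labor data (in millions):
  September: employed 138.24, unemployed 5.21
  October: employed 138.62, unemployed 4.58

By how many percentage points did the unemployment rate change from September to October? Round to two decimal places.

September: labor force = 138.24 + 5.21 = 143.45; u = 5.21/143.45 = 3.63%.
October: labor force = 138.62 + 4.58 = 143.20; u = 4.58/143.20 = 3.20%.
Change = 3.20% − 3.63% = −0.43 pp.

The unemployment rate changed by −0.43 percentage points.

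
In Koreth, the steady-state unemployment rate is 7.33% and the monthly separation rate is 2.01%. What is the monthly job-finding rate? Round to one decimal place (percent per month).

Job-finding rate ≈ 25.4% per month.

From u* = s/(s+f): f = s·(1−u)/u.
f = 2.01 × (1 − 0.0733) / 0.0733 = 1.8627 / 0.0733 ≈ 25.4% per month.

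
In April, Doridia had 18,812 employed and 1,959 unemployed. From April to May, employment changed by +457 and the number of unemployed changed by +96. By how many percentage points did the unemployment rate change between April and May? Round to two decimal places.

April: labor force = 18,812 + 1,959 = 20,771; u = 1,959/20,771 = 9.43%.
May: labor force = 19,269 + 2,055 = 21,324; u = 2,055/21,324 = 9.64%.
Change = 9.64% − 9.43% = +0.21 pp.

The unemployment rate changed by +0.21 percentage points.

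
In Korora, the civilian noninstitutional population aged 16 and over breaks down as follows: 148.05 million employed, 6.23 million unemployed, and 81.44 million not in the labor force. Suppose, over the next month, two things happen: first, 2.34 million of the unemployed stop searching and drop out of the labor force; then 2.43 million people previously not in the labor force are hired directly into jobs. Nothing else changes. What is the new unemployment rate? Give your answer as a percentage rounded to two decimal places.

Initially, labor force = 148.05 + 6.23 = 154.28 million, so u = 6.23/154.28 = 4.04%.
After the first change, unemployed and labor force both fall by 2.34 → E = 148.05, U = 3.89, labor force = 151.94 million.
After the second change, employed and labor force both rise by 2.43; unemployed unchanged → E = 150.48, U = 3.89, labor force = 154.37 million.
New unemployment rate = 3.89 / 154.37 = 2.52%.

New unemployment rate ≈ 2.52%.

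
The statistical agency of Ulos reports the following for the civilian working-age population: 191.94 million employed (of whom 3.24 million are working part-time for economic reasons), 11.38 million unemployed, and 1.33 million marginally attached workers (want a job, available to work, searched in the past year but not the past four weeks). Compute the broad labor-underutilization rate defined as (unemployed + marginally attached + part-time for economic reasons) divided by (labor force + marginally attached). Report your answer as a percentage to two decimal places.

Labor force = 191.94 + 11.38 = 203.32 million.
Numerator = 11.38 + 1.33 + 3.24 = 15.95 million.
Denominator = 203.32 + 1.33 = 204.65 million.
Broad rate = 15.95 / 204.65 = 7.79%.

Broad underutilization rate ≈ 7.79%.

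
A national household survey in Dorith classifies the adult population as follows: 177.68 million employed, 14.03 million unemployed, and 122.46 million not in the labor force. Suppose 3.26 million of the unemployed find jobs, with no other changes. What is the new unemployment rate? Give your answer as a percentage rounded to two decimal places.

New unemployment rate ≈ 5.62%.

Initially, labor force = 177.68 + 14.03 = 191.71 million, so u = 14.03/191.71 = 7.32%.
After the change, unemployed falls and employed rises by 3.26; labor force unchanged → E = 180.94, U = 10.77, labor force = 191.71 million.
New unemployment rate = 10.77 / 191.71 = 5.62%.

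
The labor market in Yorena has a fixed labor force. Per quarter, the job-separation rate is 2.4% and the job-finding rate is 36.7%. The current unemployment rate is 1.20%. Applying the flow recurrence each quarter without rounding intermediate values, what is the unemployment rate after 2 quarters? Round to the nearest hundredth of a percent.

With a fixed labor force, u_{t+1} = u_t + s·(1−u_t) − f·u_t = u_t·(1−s−f) + s.
Here 1−s−f = 0.609 and s = 0.024.
u_1 = 0.012000 × 0.609 + 0.024 = 0.031308.
u_2 = 0.031308 × 0.609 + 0.024 = 0.043067.

Unemployment rate after two quarters ≈ 4.31%.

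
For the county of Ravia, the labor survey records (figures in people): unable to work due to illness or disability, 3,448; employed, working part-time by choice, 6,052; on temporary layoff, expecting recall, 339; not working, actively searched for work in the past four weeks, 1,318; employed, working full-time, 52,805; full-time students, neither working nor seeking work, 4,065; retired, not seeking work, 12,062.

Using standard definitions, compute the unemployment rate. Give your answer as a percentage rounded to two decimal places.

Unemployment rate ≈ 2.74%.

Employed = 6,052 + 52,805 = 58,857.
Unemployed = 339 + 1,318 = 1,657 (jobless and actively searching, or on temporary layoff).
Labor force = 58,857 + 1,657 = 60,514.
Unemployment rate = 1,657 / 60,514 = 2.74%.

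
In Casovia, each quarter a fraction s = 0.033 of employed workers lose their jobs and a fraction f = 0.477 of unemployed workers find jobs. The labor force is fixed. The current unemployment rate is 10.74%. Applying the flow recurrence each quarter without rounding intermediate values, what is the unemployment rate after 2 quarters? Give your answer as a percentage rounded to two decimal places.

Unemployment rate after two quarters ≈ 7.50%.

With a fixed labor force, u_{t+1} = u_t + s·(1−u_t) − f·u_t = u_t·(1−s−f) + s.
Here 1−s−f = 0.490 and s = 0.033.
u_1 = 0.107400 × 0.490 + 0.033 = 0.085626.
u_2 = 0.085626 × 0.490 + 0.033 = 0.074957.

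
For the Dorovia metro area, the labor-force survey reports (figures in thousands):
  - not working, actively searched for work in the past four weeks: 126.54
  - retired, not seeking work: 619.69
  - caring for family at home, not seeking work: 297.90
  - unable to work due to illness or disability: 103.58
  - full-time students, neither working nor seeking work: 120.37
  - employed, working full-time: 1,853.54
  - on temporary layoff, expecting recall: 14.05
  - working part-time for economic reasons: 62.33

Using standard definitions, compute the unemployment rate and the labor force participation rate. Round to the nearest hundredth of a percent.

Employed = 1,853.54 + 62.33 = 1,915.87 thousand (anyone who worked, including part-time for economic reasons, counts as employed).
Unemployed = 126.54 + 14.05 = 140.59 thousand (jobless and actively searching, or on temporary layoff).
Labor force = 1,915.87 + 140.59 = 2,056.46 thousand.
Not in labor force = 619.69 + 297.90 + 103.58 + 120.37 = 1,141.54 thousand (those not working and not actively searching are outside the labor force).
Civilian working-age population = 2,056.46 + 1,141.54 = 3,198.00 thousand.
Unemployment rate = 140.59 / 2,056.46 = 6.84%.
Labor force participation rate = 2,056.46 / 3,198.00 = 64.30%.

Unemployment rate ≈ 6.84%; labor force participation rate ≈ 64.30%.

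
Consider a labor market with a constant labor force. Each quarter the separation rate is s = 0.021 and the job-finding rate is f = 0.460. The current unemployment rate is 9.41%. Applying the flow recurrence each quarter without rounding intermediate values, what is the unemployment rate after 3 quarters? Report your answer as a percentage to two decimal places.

With a fixed labor force, u_{t+1} = u_t + s·(1−u_t) − f·u_t = u_t·(1−s−f) + s.
Here 1−s−f = 0.519 and s = 0.021.
u_1 = 0.094100 × 0.519 + 0.021 = 0.069838.
u_2 = 0.069838 × 0.519 + 0.021 = 0.057246.
u_3 = 0.057246 × 0.519 + 0.021 = 0.050711.

Unemployment rate after three quarters ≈ 5.07%.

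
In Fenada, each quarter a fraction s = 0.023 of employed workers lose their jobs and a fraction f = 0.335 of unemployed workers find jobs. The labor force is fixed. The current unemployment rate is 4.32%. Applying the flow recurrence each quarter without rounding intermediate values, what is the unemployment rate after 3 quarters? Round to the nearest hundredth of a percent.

Unemployment rate after three quarters ≈ 5.87%.

With a fixed labor force, u_{t+1} = u_t + s·(1−u_t) − f·u_t = u_t·(1−s−f) + s.
Here 1−s−f = 0.642 and s = 0.023.
u_1 = 0.043200 × 0.642 + 0.023 = 0.050734.
u_2 = 0.050734 × 0.642 + 0.023 = 0.055571.
u_3 = 0.055571 × 0.642 + 0.023 = 0.058677.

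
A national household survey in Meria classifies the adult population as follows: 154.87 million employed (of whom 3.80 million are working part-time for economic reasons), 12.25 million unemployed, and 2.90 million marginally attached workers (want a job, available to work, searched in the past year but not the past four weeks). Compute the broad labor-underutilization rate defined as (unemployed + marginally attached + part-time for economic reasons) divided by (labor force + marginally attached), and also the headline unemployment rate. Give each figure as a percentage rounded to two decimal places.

Broad underutilization rate ≈ 11.15%; headline unemployment rate ≈ 7.33%.

Labor force = 154.87 + 12.25 = 167.12 million.
Numerator = 12.25 + 2.90 + 3.80 = 18.95 million.
Denominator = 167.12 + 2.90 = 170.02 million.
Broad rate = 18.95 / 170.02 = 11.15%.
Headline unemployment rate = 12.25 / 167.12 = 7.33%.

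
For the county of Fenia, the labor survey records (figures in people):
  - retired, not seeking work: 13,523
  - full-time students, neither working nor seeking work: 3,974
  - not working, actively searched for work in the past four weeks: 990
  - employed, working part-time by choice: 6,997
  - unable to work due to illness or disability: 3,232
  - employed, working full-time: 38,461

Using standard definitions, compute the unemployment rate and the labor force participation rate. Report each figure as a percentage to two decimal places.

Employed = 6,997 + 38,461 = 45,458.
Unemployed = 990.
Labor force = 45,458 + 990 = 46,448.
Not in labor force = 13,523 + 3,974 + 3,232 = 20,729 (those not working and not actively searching are outside the labor force).
Civilian working-age population = 46,448 + 20,729 = 67,177.
Unemployment rate = 990 / 46,448 = 2.13%.
Labor force participation rate = 46,448 / 67,177 = 69.14%.

Unemployment rate ≈ 2.13%; labor force participation rate ≈ 69.14%.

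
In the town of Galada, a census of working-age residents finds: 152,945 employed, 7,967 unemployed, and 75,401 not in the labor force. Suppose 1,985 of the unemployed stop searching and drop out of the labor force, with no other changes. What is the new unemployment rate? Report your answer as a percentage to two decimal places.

New unemployment rate ≈ 3.76%.

Initially, labor force = 152,945 + 7,967 = 160,912, so u = 7,967/160,912 = 4.95%.
After the change, unemployed and labor force both fall by 1,985 → E = 152,945, U = 5,982, labor force = 158,927.
New unemployment rate = 5,982 / 158,927 = 3.76%.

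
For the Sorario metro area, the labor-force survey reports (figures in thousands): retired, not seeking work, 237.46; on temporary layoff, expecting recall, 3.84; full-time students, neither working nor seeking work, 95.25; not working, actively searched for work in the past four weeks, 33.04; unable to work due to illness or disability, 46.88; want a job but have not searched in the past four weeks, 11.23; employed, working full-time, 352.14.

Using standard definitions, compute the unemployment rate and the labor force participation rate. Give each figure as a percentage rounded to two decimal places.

Unemployment rate ≈ 9.48%; labor force participation rate ≈ 49.88%.

Employed = 352.14 thousand.
Unemployed = 3.84 + 33.04 = 36.88 thousand (jobless and actively searching, or on temporary layoff).
Labor force = 352.14 + 36.88 = 389.02 thousand.
Not in labor force = 237.46 + 95.25 + 46.88 + 11.23 = 390.82 thousand (those not working and not actively searching are outside the labor force — including those who want a job but have given up searching).
Civilian working-age population = 389.02 + 390.82 = 779.84 thousand.
Unemployment rate = 36.88 / 389.02 = 9.48%.
Labor force participation rate = 389.02 / 779.84 = 49.88%.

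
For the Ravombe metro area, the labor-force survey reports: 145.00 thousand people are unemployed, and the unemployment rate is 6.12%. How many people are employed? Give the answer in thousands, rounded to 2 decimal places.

About 2,224.28 thousand are employed.

Labor force = U / u = 145.00 / 0.0612 ≈ 2,369.28 thousand.
Employed = labor force − unemployed = 2,369.28 − 145.00 = 2,224.28 thousand.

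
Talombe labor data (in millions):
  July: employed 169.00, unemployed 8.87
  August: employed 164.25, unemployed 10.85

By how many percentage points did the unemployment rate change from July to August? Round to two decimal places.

July: labor force = 169.00 + 8.87 = 177.87; u = 8.87/177.87 = 4.99%.
August: labor force = 164.25 + 10.85 = 175.10; u = 10.85/175.10 = 6.20%.
Change = 6.20% − 4.99% = +1.21 pp.

The unemployment rate changed by +1.21 percentage points.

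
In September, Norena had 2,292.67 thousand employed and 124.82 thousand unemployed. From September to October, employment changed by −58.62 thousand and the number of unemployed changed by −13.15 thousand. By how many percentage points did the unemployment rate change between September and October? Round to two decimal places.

September: labor force = 2,292.67 + 124.82 = 2,417.49; u = 124.82/2,417.49 = 5.16%.
October: labor force = 2,234.05 + 111.67 = 2,345.72; u = 111.67/2,345.72 = 4.76%.
Change = 4.76% − 5.16% = −0.40 pp.

The unemployment rate changed by −0.40 percentage points.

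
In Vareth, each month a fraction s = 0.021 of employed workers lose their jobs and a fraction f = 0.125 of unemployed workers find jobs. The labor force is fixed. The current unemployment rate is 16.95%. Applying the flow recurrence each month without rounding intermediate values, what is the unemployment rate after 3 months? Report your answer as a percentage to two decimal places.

Unemployment rate after three months ≈ 15.98%.

With a fixed labor force, u_{t+1} = u_t + s·(1−u_t) − f·u_t = u_t·(1−s−f) + s.
Here 1−s−f = 0.854 and s = 0.021.
u_1 = 0.169500 × 0.854 + 0.021 = 0.165753.
u_2 = 0.165753 × 0.854 + 0.021 = 0.162553.
u_3 = 0.162553 × 0.854 + 0.021 = 0.159820.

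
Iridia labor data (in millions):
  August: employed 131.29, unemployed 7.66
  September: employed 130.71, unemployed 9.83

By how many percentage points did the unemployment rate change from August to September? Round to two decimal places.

The unemployment rate changed by +1.48 percentage points.

August: labor force = 131.29 + 7.66 = 138.95; u = 7.66/138.95 = 5.51%.
September: labor force = 130.71 + 9.83 = 140.54; u = 9.83/140.54 = 6.99%.
Change = 6.99% − 5.51% = +1.48 pp.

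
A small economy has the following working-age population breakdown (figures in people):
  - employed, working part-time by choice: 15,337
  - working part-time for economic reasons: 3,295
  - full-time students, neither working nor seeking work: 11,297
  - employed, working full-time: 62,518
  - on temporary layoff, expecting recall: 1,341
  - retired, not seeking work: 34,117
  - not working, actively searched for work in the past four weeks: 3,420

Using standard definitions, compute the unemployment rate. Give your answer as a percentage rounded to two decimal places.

Unemployment rate ≈ 5.54%.

Employed = 15,337 + 3,295 + 62,518 = 81,150 (anyone who worked, including part-time for economic reasons, counts as employed).
Unemployed = 1,341 + 3,420 = 4,761 (jobless and actively searching, or on temporary layoff).
Labor force = 81,150 + 4,761 = 85,911.
Unemployment rate = 4,761 / 85,911 = 5.54%.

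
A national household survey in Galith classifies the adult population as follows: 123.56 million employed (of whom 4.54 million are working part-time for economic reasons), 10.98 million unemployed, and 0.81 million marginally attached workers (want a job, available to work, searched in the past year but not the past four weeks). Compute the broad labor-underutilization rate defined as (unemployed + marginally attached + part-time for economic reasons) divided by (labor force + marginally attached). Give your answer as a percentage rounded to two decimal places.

Labor force = 123.56 + 10.98 = 134.54 million.
Numerator = 10.98 + 0.81 + 4.54 = 16.33 million.
Denominator = 134.54 + 0.81 = 135.35 million.
Broad rate = 16.33 / 135.35 = 12.07%.

Broad underutilization rate ≈ 12.07%.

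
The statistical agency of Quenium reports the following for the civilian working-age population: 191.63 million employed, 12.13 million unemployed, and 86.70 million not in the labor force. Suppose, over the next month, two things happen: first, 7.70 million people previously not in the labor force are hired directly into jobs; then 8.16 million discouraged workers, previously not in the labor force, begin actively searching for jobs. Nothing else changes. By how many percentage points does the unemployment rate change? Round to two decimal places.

The unemployment rate changes by +3.29 percentage points.

Initially, labor force = 191.63 + 12.13 = 203.76 million, so u = 12.13/203.76 = 5.95%.
After the first change, employed and labor force both rise by 7.70; unemployed unchanged → E = 199.33, U = 12.13, labor force = 211.46 million.
After the second change, unemployed and labor force both rise by 8.16 → E = 199.33, U = 20.29, labor force = 219.62 million.
New unemployment rate = 20.29 / 219.62 = 9.24%.
Change = 9.24% − 5.95% = +3.29 percentage points.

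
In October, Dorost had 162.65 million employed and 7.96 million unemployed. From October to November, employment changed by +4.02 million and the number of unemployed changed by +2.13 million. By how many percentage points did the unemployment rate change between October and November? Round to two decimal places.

October: labor force = 162.65 + 7.96 = 170.61; u = 7.96/170.61 = 4.67%.
November: labor force = 166.67 + 10.09 = 176.76; u = 10.09/176.76 = 5.71%.
Change = 5.71% − 4.67% = +1.04 pp.

The unemployment rate changed by +1.04 percentage points.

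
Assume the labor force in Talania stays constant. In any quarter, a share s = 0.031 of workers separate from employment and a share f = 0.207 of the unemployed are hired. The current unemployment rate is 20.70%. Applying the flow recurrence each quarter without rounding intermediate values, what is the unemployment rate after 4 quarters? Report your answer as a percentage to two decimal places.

With a fixed labor force, u_{t+1} = u_t + s·(1−u_t) − f·u_t = u_t·(1−s−f) + s.
Here 1−s−f = 0.762 and s = 0.031.
u_1 = 0.207000 × 0.762 + 0.031 = 0.188734.
u_2 = 0.188734 × 0.762 + 0.031 = 0.174815.
u_3 = 0.174815 × 0.762 + 0.031 = 0.164209.
u_4 = 0.164209 × 0.762 + 0.031 = 0.156127.

Unemployment rate after four quarters ≈ 15.61%.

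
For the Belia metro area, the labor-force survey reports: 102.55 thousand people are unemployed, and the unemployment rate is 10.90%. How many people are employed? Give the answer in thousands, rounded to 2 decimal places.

Labor force = U / u = 102.55 / 0.1090 ≈ 940.83 thousand.
Employed = labor force − unemployed = 940.83 − 102.55 = 838.28 thousand.

About 838.28 thousand are employed.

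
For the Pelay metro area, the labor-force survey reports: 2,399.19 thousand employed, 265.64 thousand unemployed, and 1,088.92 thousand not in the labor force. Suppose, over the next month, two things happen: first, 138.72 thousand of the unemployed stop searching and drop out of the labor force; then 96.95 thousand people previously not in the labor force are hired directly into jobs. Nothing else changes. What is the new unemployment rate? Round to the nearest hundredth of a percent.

Initially, labor force = 2,399.19 + 265.64 = 2,664.83 thousand, so u = 265.64/2,664.83 = 9.97%.
After the first change, unemployed and labor force both fall by 138.72 → E = 2,399.19, U = 126.92, labor force = 2,526.11 thousand.
After the second change, employed and labor force both rise by 96.95; unemployed unchanged → E = 2,496.14, U = 126.92, labor force = 2,623.06 thousand.
New unemployment rate = 126.92 / 2,623.06 = 4.84%.

New unemployment rate ≈ 4.84%.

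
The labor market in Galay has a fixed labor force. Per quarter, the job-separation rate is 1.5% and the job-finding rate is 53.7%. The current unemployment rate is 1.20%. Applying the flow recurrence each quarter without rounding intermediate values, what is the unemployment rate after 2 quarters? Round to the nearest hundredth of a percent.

Unemployment rate after two quarters ≈ 2.41%.

With a fixed labor force, u_{t+1} = u_t + s·(1−u_t) − f·u_t = u_t·(1−s−f) + s.
Here 1−s−f = 0.448 and s = 0.015.
u_1 = 0.012000 × 0.448 + 0.015 = 0.020376.
u_2 = 0.020376 × 0.448 + 0.015 = 0.024128.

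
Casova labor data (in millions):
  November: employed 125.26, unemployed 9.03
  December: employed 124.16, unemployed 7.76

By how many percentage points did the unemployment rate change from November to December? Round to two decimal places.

November: labor force = 125.26 + 9.03 = 134.29; u = 9.03/134.29 = 6.72%.
December: labor force = 124.16 + 7.76 = 131.92; u = 7.76/131.92 = 5.88%.
Change = 5.88% − 6.72% = −0.84 pp.

The unemployment rate changed by −0.84 percentage points.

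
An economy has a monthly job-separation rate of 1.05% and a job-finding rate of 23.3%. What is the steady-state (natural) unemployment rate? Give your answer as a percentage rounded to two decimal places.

At steady state the flows balance: s·E = f·U, so U/(E+U) = s/(s+f).
u* = 1.05 / (1.05 + 23.3) = 1.05 / 24.35 = 4.31%.

Steady-state unemployment rate ≈ 4.31%.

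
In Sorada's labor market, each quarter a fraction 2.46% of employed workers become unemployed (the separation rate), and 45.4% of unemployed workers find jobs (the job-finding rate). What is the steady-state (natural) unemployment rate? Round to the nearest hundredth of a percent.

Steady-state unemployment rate ≈ 5.14%.

At steady state the flows balance: s·E = f·U, so U/(E+U) = s/(s+f).
u* = 2.46 / (2.46 + 45.4) = 2.46 / 47.86 = 5.14%.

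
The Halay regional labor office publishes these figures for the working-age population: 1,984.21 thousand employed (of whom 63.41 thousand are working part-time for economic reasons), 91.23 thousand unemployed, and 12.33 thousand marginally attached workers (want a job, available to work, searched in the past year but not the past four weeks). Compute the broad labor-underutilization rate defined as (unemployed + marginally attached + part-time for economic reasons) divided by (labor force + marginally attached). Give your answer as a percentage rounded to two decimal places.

Broad underutilization rate ≈ 8.00%.

Labor force = 1,984.21 + 91.23 = 2,075.44 thousand.
Numerator = 91.23 + 12.33 + 63.41 = 166.97 thousand.
Denominator = 2,075.44 + 12.33 = 2,087.77 thousand.
Broad rate = 166.97 / 2,087.77 = 8.00%.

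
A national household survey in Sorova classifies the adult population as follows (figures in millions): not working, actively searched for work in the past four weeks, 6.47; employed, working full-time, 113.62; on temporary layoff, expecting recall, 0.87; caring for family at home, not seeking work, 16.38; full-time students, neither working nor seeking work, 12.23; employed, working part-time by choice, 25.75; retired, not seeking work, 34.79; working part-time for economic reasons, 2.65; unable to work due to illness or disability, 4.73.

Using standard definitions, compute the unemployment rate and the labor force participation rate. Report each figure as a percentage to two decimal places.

Employed = 113.62 + 25.75 + 2.65 = 142.02 million (anyone who worked, including part-time for economic reasons, counts as employed).
Unemployed = 6.47 + 0.87 = 7.34 million (jobless and actively searching, or on temporary layoff).
Labor force = 142.02 + 7.34 = 149.36 million.
Not in labor force = 16.38 + 12.23 + 34.79 + 4.73 = 68.13 million (those not working and not actively searching are outside the labor force).
Civilian working-age population = 149.36 + 68.13 = 217.49 million.
Unemployment rate = 7.34 / 149.36 = 4.91%.
Labor force participation rate = 149.36 / 217.49 = 68.67%.

Unemployment rate ≈ 4.91%; labor force participation rate ≈ 68.67%.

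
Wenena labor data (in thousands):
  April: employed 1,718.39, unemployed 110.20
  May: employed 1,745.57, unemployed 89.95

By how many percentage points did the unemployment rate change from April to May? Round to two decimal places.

The unemployment rate changed by −1.13 percentage points.

April: labor force = 1,718.39 + 110.20 = 1,828.59; u = 110.20/1,828.59 = 6.03%.
May: labor force = 1,745.57 + 89.95 = 1,835.52; u = 89.95/1,835.52 = 4.90%.
Change = 4.90% − 6.03% = −1.13 pp.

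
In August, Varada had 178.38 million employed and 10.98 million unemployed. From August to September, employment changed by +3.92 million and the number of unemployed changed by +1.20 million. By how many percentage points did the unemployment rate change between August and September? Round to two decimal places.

The unemployment rate changed by +0.46 percentage points.

August: labor force = 178.38 + 10.98 = 189.36; u = 10.98/189.36 = 5.80%.
September: labor force = 182.30 + 12.18 = 194.48; u = 12.18/194.48 = 6.26%.
Change = 6.26% − 5.80% = +0.46 pp.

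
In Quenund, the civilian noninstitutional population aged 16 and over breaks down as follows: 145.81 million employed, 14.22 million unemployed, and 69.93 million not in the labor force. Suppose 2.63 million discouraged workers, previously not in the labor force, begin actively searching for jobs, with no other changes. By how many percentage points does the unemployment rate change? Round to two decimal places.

Initially, labor force = 145.81 + 14.22 = 160.03 million, so u = 14.22/160.03 = 8.89%.
After the change, unemployed and labor force both rise by 2.63 → E = 145.81, U = 16.85, labor force = 162.66 million.
New unemployment rate = 16.85 / 162.66 = 10.36%.
Change = 10.36% − 8.89% = +1.47 percentage points.

The unemployment rate changes by +1.47 percentage points.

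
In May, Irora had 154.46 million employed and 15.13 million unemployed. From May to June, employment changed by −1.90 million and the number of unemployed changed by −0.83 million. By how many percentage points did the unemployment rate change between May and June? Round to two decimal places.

May: labor force = 154.46 + 15.13 = 169.59; u = 15.13/169.59 = 8.92%.
June: labor force = 152.56 + 14.30 = 166.86; u = 14.30/166.86 = 8.57%.
Change = 8.57% − 8.92% = −0.35 pp.

The unemployment rate changed by −0.35 percentage points.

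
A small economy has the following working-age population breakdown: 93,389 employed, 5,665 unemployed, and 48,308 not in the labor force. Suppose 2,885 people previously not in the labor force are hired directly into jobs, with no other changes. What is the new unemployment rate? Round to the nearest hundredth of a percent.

New unemployment rate ≈ 5.56%.

Initially, labor force = 93,389 + 5,665 = 99,054, so u = 5,665/99,054 = 5.72%.
After the change, employed and labor force both rise by 2,885; unemployed unchanged → E = 96,274, U = 5,665, labor force = 101,939.
New unemployment rate = 5,665 / 101,939 = 5.56%.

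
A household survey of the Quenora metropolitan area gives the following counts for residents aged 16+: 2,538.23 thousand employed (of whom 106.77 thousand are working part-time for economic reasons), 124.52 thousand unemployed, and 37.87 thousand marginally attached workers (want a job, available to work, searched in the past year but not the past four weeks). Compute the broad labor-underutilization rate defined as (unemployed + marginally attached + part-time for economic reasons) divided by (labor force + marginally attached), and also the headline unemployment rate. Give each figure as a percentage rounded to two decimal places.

Labor force = 2,538.23 + 124.52 = 2,662.75 thousand.
Numerator = 124.52 + 37.87 + 106.77 = 269.16 thousand.
Denominator = 2,662.75 + 37.87 = 2,700.62 thousand.
Broad rate = 269.16 / 2,700.62 = 9.97%.
Headline unemployment rate = 124.52 / 2,662.75 = 4.68%.

Broad underutilization rate ≈ 9.97%; headline unemployment rate ≈ 4.68%.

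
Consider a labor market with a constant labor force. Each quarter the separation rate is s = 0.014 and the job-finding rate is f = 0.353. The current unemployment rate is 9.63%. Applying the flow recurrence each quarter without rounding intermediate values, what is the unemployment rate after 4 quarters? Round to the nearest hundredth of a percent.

With a fixed labor force, u_{t+1} = u_t + s·(1−u_t) − f·u_t = u_t·(1−s−f) + s.
Here 1−s−f = 0.633 and s = 0.014.
u_1 = 0.096300 × 0.633 + 0.014 = 0.074958.
u_2 = 0.074958 × 0.633 + 0.014 = 0.061448.
u_3 = 0.061448 × 0.633 + 0.014 = 0.052897.
u_4 = 0.052897 × 0.633 + 0.014 = 0.047484.

Unemployment rate after four quarters ≈ 4.75%.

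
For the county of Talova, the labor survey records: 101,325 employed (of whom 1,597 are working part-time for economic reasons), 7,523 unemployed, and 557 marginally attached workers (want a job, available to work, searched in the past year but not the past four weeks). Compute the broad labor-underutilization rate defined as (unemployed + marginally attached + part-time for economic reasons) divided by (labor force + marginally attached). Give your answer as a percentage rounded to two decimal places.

Labor force = 101,325 + 7,523 = 108,848.
Numerator = 7,523 + 557 + 1,597 = 9,677.
Denominator = 108,848 + 557 = 109,405.
Broad rate = 9,677 / 109,405 = 8.85%.

Broad underutilization rate ≈ 8.85%.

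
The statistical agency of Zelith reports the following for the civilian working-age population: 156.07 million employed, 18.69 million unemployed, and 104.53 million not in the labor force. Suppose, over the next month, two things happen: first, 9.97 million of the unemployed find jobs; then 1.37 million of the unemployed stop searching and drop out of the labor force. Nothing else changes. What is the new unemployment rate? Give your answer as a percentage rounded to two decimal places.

New unemployment rate ≈ 4.24%.

Initially, labor force = 156.07 + 18.69 = 174.76 million, so u = 18.69/174.76 = 10.69%.
After the first change, unemployed falls and employed rises by 9.97; labor force unchanged → E = 166.04, U = 8.72, labor force = 174.76 million.
After the second change, unemployed and labor force both fall by 1.37 → E = 166.04, U = 7.35, labor force = 173.39 million.
New unemployment rate = 7.35 / 173.39 = 4.24%.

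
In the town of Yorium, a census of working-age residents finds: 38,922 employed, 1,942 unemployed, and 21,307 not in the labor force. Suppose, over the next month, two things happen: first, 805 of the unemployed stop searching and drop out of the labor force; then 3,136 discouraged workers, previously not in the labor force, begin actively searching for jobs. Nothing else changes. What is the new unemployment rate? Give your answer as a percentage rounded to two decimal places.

New unemployment rate ≈ 9.89%.

Initially, labor force = 38,922 + 1,942 = 40,864, so u = 1,942/40,864 = 4.75%.
After the first change, unemployed and labor force both fall by 805 → E = 38,922, U = 1,137, labor force = 40,059.
After the second change, unemployed and labor force both rise by 3,136 → E = 38,922, U = 4,273, labor force = 43,195.
New unemployment rate = 4,273 / 43,195 = 9.89%.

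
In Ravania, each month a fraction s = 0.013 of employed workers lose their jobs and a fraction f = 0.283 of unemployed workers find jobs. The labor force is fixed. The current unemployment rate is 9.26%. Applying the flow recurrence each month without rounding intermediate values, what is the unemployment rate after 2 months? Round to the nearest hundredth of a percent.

With a fixed labor force, u_{t+1} = u_t + s·(1−u_t) − f·u_t = u_t·(1−s−f) + s.
Here 1−s−f = 0.704 and s = 0.013.
u_1 = 0.092600 × 0.704 + 0.013 = 0.078190.
u_2 = 0.078190 × 0.704 + 0.013 = 0.068046.

Unemployment rate after two months ≈ 6.80%.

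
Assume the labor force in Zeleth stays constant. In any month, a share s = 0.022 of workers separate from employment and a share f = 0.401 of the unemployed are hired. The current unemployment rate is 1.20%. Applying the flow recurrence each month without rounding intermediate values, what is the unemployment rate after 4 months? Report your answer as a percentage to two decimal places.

Unemployment rate after four months ≈ 4.76%.

With a fixed labor force, u_{t+1} = u_t + s·(1−u_t) − f·u_t = u_t·(1−s−f) + s.
Here 1−s−f = 0.577 and s = 0.022.
u_1 = 0.012000 × 0.577 + 0.022 = 0.028924.
u_2 = 0.028924 × 0.577 + 0.022 = 0.038689.
u_3 = 0.038689 × 0.577 + 0.022 = 0.044324.
u_4 = 0.044324 × 0.577 + 0.022 = 0.047575.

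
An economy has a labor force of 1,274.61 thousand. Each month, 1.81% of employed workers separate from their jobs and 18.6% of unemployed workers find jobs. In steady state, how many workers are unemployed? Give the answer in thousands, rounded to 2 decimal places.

About 113.03 thousand are unemployed in steady state.

Steady-state unemployment rate u* = s/(s+f) = 1.81/(1.81+18.6) = 0.088682.
Unemployed = u* × labor force = 0.088682 × 1,274.61 ≈ 113.03 thousand.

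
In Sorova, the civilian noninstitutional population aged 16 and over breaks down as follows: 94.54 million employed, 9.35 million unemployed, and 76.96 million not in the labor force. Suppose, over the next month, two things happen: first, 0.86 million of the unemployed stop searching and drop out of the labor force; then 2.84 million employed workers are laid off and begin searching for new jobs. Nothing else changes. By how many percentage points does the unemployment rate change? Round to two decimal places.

Initially, labor force = 94.54 + 9.35 = 103.89 million, so u = 9.35/103.89 = 9.00%.
After the first change, unemployed and labor force both fall by 0.86 → E = 94.54, U = 8.49, labor force = 103.03 million.
After the second change, employed falls and unemployed rises by 2.84; labor force unchanged → E = 91.70, U = 11.33, labor force = 103.03 million.
New unemployment rate = 11.33 / 103.03 = 11.00%.
Change = 11.00% − 9.00% = +2.00 percentage points.

The unemployment rate changes by +2.00 percentage points.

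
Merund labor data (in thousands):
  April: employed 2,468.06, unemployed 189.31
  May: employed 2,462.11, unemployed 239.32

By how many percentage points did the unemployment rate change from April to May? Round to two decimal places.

The unemployment rate changed by +1.74 percentage points.

April: labor force = 2,468.06 + 189.31 = 2,657.37; u = 189.31/2,657.37 = 7.12%.
May: labor force = 2,462.11 + 239.32 = 2,701.43; u = 239.32/2,701.43 = 8.86%.
Change = 8.86% − 7.12% = +1.74 pp.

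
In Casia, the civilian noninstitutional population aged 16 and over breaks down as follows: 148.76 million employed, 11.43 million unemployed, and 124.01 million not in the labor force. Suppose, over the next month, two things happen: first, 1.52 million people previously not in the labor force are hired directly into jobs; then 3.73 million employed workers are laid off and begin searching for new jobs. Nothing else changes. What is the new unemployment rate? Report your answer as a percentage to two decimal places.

Initially, labor force = 148.76 + 11.43 = 160.19 million, so u = 11.43/160.19 = 7.14%.
After the first change, employed and labor force both rise by 1.52; unemployed unchanged → E = 150.28, U = 11.43, labor force = 161.71 million.
After the second change, employed falls and unemployed rises by 3.73; labor force unchanged → E = 146.55, U = 15.16, labor force = 161.71 million.
New unemployment rate = 15.16 / 161.71 = 9.37%.

New unemployment rate ≈ 9.37%.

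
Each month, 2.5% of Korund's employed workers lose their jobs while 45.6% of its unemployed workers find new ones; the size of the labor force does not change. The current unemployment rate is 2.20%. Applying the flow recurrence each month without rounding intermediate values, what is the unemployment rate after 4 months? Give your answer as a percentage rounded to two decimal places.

Unemployment rate after four months ≈ 4.98%.

With a fixed labor force, u_{t+1} = u_t + s·(1−u_t) − f·u_t = u_t·(1−s−f) + s.
Here 1−s−f = 0.519 and s = 0.025.
u_1 = 0.022000 × 0.519 + 0.025 = 0.036418.
u_2 = 0.036418 × 0.519 + 0.025 = 0.043901.
u_3 = 0.043901 × 0.519 + 0.025 = 0.047785.
u_4 = 0.047785 × 0.519 + 0.025 = 0.049800.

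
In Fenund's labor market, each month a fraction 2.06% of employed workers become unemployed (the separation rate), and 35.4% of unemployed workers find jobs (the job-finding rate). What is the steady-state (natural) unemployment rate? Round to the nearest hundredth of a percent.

Steady-state unemployment rate ≈ 5.50%.

At steady state the flows balance: s·E = f·U, so U/(E+U) = s/(s+f).
u* = 2.06 / (2.06 + 35.4) = 2.06 / 37.46 = 5.50%.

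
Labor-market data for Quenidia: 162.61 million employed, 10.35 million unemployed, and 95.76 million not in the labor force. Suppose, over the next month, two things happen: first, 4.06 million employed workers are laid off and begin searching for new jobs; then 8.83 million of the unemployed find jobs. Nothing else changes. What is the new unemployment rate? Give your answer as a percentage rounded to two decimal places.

New unemployment rate ≈ 3.23%.

Initially, labor force = 162.61 + 10.35 = 172.96 million, so u = 10.35/172.96 = 5.98%.
After the first change, employed falls and unemployed rises by 4.06; labor force unchanged → E = 158.55, U = 14.41, labor force = 172.96 million.
After the second change, unemployed falls and employed rises by 8.83; labor force unchanged → E = 167.38, U = 5.58, labor force = 172.96 million.
New unemployment rate = 5.58 / 172.96 = 3.23%.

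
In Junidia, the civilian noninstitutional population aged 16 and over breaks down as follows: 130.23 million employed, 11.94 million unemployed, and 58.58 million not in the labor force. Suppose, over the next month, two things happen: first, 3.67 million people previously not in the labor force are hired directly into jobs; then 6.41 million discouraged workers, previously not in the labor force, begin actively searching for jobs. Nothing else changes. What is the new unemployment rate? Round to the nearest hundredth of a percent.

Initially, labor force = 130.23 + 11.94 = 142.17 million, so u = 11.94/142.17 = 8.40%.
After the first change, employed and labor force both rise by 3.67; unemployed unchanged → E = 133.90, U = 11.94, labor force = 145.84 million.
After the second change, unemployed and labor force both rise by 6.41 → E = 133.90, U = 18.35, labor force = 152.25 million.
New unemployment rate = 18.35 / 152.25 = 12.05%.

New unemployment rate ≈ 12.05%.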